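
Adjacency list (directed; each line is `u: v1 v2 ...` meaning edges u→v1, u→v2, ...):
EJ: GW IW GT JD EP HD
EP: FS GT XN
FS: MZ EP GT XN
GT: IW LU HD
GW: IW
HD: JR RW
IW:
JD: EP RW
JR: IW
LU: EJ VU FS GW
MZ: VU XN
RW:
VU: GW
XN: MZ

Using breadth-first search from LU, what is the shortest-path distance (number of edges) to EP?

2

Level 0: LU
Level 1: EJ, FS, GW, VU
Level 2: EP, GT, HD, IW, JD, MZ, XN
Level 3: JR, RW
EP first appears at level 2.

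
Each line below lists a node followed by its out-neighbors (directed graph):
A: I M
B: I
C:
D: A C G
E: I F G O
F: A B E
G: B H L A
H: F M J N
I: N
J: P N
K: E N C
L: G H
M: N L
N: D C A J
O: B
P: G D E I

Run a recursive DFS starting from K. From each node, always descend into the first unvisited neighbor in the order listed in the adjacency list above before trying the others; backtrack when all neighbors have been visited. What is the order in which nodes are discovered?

Visit K
K → E
E → I
I → N
N → D
D → A
A → M
M → L
L → G
G → B
G → H
H → F
H → J
J → P
D → C
E → O

K E I N D A M L G B H F J P C O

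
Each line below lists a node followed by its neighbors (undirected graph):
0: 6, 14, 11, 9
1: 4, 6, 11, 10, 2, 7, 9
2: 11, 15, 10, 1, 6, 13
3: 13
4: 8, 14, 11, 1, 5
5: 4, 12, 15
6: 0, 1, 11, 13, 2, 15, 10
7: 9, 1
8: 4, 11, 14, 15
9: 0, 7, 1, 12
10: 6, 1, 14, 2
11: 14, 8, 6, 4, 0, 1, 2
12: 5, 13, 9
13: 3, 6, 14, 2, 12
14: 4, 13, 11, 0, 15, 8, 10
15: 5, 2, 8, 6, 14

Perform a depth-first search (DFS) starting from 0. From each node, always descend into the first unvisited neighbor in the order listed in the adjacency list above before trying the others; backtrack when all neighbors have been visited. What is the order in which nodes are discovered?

Visit 0
0 → 6
6 → 1
1 → 4
4 → 8
8 → 11
11 → 14
14 → 13
13 → 3
13 → 2
2 → 15
15 → 5
5 → 12
12 → 9
9 → 7
2 → 10

0 6 1 4 8 11 14 13 3 2 15 5 12 9 7 10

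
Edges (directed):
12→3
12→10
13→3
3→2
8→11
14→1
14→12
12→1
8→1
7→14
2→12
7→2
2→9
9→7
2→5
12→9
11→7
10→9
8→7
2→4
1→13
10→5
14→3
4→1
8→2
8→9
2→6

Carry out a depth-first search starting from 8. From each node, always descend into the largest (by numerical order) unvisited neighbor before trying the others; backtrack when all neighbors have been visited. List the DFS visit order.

Visit 8
8 → 11
11 → 7
7 → 14
14 → 12
12 → 10
10 → 9
10 → 5
12 → 3
3 → 2
2 → 6
2 → 4
4 → 1
1 → 13

8, 11, 7, 14, 12, 10, 9, 5, 3, 2, 6, 4, 1, 13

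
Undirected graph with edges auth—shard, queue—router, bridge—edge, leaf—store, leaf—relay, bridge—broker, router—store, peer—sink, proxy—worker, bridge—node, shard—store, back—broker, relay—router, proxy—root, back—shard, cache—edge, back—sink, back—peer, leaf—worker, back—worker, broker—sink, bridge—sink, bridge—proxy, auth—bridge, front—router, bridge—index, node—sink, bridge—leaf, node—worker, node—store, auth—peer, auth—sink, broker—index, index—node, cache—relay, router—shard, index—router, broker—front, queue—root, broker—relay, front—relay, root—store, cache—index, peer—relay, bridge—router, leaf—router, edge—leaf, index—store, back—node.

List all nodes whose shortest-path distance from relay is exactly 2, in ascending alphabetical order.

auth, back, bridge, edge, index, queue, shard, sink, store, worker

Level 0: relay
Level 1: broker, cache, front, leaf, peer, router
Level 2: auth, back, bridge, edge, index, queue, shard, sink, store, worker
Level 3: node, proxy, root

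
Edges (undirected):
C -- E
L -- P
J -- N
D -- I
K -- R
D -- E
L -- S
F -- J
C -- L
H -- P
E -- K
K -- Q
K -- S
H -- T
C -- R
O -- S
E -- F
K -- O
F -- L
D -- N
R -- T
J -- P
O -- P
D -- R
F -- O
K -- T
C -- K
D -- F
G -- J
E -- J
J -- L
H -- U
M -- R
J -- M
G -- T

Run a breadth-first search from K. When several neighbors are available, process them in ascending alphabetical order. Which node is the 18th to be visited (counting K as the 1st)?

N

Visit K; enqueue C, E, O, Q, R, S, T → queue [C, E, O, Q, R, S, T]
Visit C; enqueue L → queue [E, O, Q, R, S, T, L]
Visit E; enqueue D, F, J → queue [O, Q, R, S, T, L, D, F, J]
Visit O; enqueue P → queue [Q, R, S, T, L, D, F, J, P]
Visit Q → queue [R, S, T, L, D, F, J, P]
Visit R; enqueue M → queue [S, T, L, D, F, J, P, M]
Visit S → queue [T, L, D, F, J, P, M]
Visit T; enqueue G, H → queue [L, D, F, J, P, M, G, H]
Visit L → queue [D, F, J, P, M, G, H]
Visit D; enqueue I, N → queue [F, J, P, M, G, H, I, N]
Visit F → queue [J, P, M, G, H, I, N]
Visit J → queue [P, M, G, H, I, N]
Visit P → queue [M, G, H, I, N]
Visit M → queue [G, H, I, N]
Visit G → queue [H, I, N]
Visit H; enqueue U → queue [I, N, U]
Visit I → queue [N, U]
Visit N → queue [U]
Visit U → queue []

Visit order: K, C, E, O, Q, R, S, T, L, D, F, J, P, M, G, H, I, N, U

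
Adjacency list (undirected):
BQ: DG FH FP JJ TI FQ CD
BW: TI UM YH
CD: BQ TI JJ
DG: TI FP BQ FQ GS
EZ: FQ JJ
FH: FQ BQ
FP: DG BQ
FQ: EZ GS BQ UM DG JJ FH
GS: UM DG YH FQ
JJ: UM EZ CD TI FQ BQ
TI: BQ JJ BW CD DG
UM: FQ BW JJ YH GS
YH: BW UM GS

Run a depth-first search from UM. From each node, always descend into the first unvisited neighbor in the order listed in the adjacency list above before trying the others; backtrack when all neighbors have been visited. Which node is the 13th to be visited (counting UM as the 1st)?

Visit UM
UM → FQ
FQ → EZ
EZ → JJ
JJ → CD
CD → BQ
BQ → DG
DG → TI
TI → BW
BW → YH
YH → GS
DG → FP
BQ → FH

Visit order: UM, FQ, EZ, JJ, CD, BQ, DG, TI, BW, YH, GS, FP, FH

FH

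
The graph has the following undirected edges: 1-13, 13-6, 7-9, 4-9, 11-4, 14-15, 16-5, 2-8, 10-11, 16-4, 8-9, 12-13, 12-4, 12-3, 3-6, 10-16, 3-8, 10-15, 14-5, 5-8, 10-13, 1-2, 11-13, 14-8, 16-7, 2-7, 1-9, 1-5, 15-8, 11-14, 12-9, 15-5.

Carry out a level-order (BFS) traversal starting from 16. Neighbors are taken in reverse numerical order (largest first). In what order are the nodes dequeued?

Visit 16; enqueue 10, 7, 5, 4 → queue [10, 7, 5, 4]
Visit 10; enqueue 15, 13, 11 → queue [7, 5, 4, 15, 13, 11]
Visit 7; enqueue 9, 2 → queue [5, 4, 15, 13, 11, 9, 2]
Visit 5; enqueue 14, 8, 1 → queue [4, 15, 13, 11, 9, 2, 14, 8, 1]
Visit 4; enqueue 12 → queue [15, 13, 11, 9, 2, 14, 8, 1, 12]
Visit 15 → queue [13, 11, 9, 2, 14, 8, 1, 12]
Visit 13; enqueue 6 → queue [11, 9, 2, 14, 8, 1, 12, 6]
Visit 11 → queue [9, 2, 14, 8, 1, 12, 6]
Visit 9 → queue [2, 14, 8, 1, 12, 6]
Visit 2 → queue [14, 8, 1, 12, 6]
Visit 14 → queue [8, 1, 12, 6]
Visit 8; enqueue 3 → queue [1, 12, 6, 3]
Visit 1 → queue [12, 6, 3]
Visit 12 → queue [6, 3]
Visit 6 → queue [3]
Visit 3 → queue []

16, 10, 7, 5, 4, 15, 13, 11, 9, 2, 14, 8, 1, 12, 6, 3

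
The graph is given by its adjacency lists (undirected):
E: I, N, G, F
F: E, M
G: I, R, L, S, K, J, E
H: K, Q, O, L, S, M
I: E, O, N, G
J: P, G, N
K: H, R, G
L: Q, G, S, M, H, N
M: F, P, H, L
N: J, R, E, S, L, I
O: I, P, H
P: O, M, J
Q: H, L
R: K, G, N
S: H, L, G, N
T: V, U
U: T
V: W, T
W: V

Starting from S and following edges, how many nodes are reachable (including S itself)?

BFS from S visits: S, N, L, H, G, R, J, I, E, Q, M, O, K, P, F
Reachable nodes: 15 of 19 total.

15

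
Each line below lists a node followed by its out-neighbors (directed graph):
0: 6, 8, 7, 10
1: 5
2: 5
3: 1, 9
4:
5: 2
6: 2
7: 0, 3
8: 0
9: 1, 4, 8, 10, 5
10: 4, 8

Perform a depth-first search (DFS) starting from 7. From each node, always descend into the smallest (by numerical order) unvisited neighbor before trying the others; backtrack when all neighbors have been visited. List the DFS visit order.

Visit 7
7 → 0
0 → 6
6 → 2
2 → 5
0 → 8
0 → 10
10 → 4
7 → 3
3 → 1
3 → 9

7 -> 0 -> 6 -> 2 -> 5 -> 8 -> 10 -> 4 -> 3 -> 1 -> 9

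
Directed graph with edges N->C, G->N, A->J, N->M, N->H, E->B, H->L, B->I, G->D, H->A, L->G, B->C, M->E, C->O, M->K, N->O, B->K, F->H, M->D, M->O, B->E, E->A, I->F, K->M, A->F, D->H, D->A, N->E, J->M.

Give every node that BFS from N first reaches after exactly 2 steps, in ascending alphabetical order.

Level 0: N
Level 1: C, E, H, M, O
Level 2: A, B, D, K, L
Level 3: F, G, I, J

A, B, D, K, L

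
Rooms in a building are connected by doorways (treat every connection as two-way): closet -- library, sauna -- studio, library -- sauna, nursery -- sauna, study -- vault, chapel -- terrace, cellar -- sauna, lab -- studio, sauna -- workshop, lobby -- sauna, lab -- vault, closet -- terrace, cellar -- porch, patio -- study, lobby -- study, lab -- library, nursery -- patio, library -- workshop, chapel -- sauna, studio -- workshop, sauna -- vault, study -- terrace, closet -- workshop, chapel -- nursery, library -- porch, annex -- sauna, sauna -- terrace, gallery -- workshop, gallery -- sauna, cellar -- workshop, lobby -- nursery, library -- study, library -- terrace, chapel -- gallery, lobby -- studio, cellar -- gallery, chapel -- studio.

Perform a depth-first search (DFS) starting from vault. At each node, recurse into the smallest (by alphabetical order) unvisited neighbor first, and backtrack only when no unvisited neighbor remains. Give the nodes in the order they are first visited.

Visit vault
vault → lab
lab → library
library → closet
closet → terrace
terrace → chapel
chapel → gallery
gallery → cellar
cellar → porch
cellar → sauna
sauna → annex
sauna → lobby
lobby → nursery
nursery → patio
patio → study
lobby → studio
studio → workshop

vault → lab → library → closet → terrace → chapel → gallery → cellar → porch → sauna → annex → lobby → nursery → patio → study → studio → workshop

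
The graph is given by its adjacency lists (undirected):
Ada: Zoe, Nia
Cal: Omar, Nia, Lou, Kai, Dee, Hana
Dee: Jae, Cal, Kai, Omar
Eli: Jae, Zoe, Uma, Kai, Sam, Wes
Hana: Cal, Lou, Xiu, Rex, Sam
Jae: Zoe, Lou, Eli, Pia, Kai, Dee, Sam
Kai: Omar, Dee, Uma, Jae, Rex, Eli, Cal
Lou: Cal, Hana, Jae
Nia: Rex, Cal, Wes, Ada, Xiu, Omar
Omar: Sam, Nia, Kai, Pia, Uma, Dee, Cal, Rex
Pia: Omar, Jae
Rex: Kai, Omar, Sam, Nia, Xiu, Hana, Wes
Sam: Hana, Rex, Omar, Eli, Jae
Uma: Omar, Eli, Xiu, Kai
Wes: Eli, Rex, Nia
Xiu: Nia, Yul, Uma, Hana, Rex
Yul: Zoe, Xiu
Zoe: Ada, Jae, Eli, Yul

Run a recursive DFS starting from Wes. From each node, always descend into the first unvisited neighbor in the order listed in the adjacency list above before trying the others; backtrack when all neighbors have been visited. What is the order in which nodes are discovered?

Wes, Eli, Jae, Zoe, Ada, Nia, Rex, Kai, Omar, Sam, Hana, Cal, Lou, Dee, Xiu, Yul, Uma, Pia

Visit Wes
Wes → Eli
Eli → Jae
Jae → Zoe
Zoe → Ada
Ada → Nia
Nia → Rex
Rex → Kai
Kai → Omar
Omar → Sam
Sam → Hana
Hana → Cal
Cal → Lou
Cal → Dee
Hana → Xiu
Xiu → Yul
Xiu → Uma
Omar → Pia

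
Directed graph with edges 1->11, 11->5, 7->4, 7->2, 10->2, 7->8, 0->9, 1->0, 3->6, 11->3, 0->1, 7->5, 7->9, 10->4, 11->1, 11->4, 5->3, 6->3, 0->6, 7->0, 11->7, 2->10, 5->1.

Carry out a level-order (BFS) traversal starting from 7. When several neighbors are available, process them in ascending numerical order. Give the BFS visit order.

7 0 2 4 5 8 9 1 6 10 3 11

Visit 7; enqueue 0, 2, 4, 5, 8, 9 → queue [0, 2, 4, 5, 8, 9]
Visit 0; enqueue 1, 6 → queue [2, 4, 5, 8, 9, 1, 6]
Visit 2; enqueue 10 → queue [4, 5, 8, 9, 1, 6, 10]
Visit 4 → queue [5, 8, 9, 1, 6, 10]
Visit 5; enqueue 3 → queue [8, 9, 1, 6, 10, 3]
Visit 8 → queue [9, 1, 6, 10, 3]
Visit 9 → queue [1, 6, 10, 3]
Visit 1; enqueue 11 → queue [6, 10, 3, 11]
Visit 6 → queue [10, 3, 11]
Visit 10 → queue [3, 11]
Visit 3 → queue [11]
Visit 11 → queue []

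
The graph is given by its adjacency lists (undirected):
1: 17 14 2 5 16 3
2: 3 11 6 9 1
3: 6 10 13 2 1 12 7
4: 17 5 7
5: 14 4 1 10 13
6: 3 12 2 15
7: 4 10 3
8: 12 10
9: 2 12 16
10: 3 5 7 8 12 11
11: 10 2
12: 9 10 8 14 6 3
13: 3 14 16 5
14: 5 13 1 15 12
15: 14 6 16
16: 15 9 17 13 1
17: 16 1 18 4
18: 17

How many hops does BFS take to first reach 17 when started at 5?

2

Level 0: 5
Level 1: 1, 4, 10, 13, 14
Level 2: 2, 3, 7, 8, 11, 12, 15, 16, 17
Level 3: 6, 9, 18
17 first appears at level 2.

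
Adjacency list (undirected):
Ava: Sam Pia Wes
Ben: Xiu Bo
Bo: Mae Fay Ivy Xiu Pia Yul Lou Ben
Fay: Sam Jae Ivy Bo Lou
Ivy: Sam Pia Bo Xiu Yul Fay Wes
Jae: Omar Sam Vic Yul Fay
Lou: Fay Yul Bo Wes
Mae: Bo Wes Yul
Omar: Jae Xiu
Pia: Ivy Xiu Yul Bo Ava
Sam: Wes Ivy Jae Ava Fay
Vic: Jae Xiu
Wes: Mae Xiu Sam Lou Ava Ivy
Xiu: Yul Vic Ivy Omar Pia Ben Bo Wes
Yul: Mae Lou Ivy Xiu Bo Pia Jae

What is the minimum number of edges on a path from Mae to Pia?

Level 0: Mae
Level 1: Bo, Wes, Yul
Level 2: Ava, Ben, Fay, Ivy, Jae, Lou, Pia, Sam, Xiu
Level 3: Omar, Vic
Pia first appears at level 2.

2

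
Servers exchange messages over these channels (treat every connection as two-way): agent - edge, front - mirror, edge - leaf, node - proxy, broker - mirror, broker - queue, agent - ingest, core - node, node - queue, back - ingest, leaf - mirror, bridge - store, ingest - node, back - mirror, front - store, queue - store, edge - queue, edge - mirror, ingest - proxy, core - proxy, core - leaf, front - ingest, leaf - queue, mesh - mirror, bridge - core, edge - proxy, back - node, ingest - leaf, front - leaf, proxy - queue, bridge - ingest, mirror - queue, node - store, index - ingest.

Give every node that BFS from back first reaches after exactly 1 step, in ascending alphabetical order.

ingest, mirror, node

Level 0: back
Level 1: ingest, mirror, node
Level 2: agent, bridge, broker, core, edge, front, index, leaf, mesh, proxy, queue, store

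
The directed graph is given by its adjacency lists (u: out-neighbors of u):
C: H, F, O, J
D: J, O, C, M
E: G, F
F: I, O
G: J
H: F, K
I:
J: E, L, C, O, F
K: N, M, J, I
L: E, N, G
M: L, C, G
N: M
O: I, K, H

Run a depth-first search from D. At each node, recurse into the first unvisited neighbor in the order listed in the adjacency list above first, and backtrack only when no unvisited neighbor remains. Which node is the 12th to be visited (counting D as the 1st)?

Visit D
D → J
J → E
E → G
E → F
F → I
F → O
O → K
K → N
N → M
M → L
M → C
C → H

Visit order: D, J, E, G, F, I, O, K, N, M, L, C, H

C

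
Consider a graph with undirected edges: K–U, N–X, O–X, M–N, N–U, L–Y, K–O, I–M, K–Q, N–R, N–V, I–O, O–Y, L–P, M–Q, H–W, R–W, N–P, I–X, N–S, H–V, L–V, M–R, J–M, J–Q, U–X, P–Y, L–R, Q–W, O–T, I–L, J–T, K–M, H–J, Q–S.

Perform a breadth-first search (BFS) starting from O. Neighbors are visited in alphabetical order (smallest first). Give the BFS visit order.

O I K T X Y L M Q U J N P R V S W H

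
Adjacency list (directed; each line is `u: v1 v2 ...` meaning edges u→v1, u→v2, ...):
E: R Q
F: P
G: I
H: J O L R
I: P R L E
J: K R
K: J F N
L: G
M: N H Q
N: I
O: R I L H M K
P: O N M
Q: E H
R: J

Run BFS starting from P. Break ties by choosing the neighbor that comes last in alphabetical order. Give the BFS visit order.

Visit P; enqueue O, N, M → queue [O, N, M]
Visit O; enqueue R, L, K, I, H → queue [N, M, R, L, K, I, H]
Visit N → queue [M, R, L, K, I, H]
Visit M; enqueue Q → queue [R, L, K, I, H, Q]
Visit R; enqueue J → queue [L, K, I, H, Q, J]
Visit L; enqueue G → queue [K, I, H, Q, J, G]
Visit K; enqueue F → queue [I, H, Q, J, G, F]
Visit I; enqueue E → queue [H, Q, J, G, F, E]
Visit H → queue [Q, J, G, F, E]
Visit Q → queue [J, G, F, E]
Visit J → queue [G, F, E]
Visit G → queue [F, E]
Visit F → queue [E]
Visit E → queue []

P, O, N, M, R, L, K, I, H, Q, J, G, F, E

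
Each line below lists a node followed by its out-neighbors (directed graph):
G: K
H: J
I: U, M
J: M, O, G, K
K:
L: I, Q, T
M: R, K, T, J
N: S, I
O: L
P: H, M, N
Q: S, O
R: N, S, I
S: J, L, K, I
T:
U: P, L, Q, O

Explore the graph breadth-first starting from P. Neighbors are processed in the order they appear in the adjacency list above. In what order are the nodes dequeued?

Visit P; enqueue H, M, N → queue [H, M, N]
Visit H; enqueue J → queue [M, N, J]
Visit M; enqueue R, K, T → queue [N, J, R, K, T]
Visit N; enqueue S, I → queue [J, R, K, T, S, I]
Visit J; enqueue O, G → queue [R, K, T, S, I, O, G]
Visit R → queue [K, T, S, I, O, G]
Visit K → queue [T, S, I, O, G]
Visit T → queue [S, I, O, G]
Visit S; enqueue L → queue [I, O, G, L]
Visit I; enqueue U → queue [O, G, L, U]
Visit O → queue [G, L, U]
Visit G → queue [L, U]
Visit L; enqueue Q → queue [U, Q]
Visit U → queue [Q]
Visit Q → queue []

P, H, M, N, J, R, K, T, S, I, O, G, L, U, Q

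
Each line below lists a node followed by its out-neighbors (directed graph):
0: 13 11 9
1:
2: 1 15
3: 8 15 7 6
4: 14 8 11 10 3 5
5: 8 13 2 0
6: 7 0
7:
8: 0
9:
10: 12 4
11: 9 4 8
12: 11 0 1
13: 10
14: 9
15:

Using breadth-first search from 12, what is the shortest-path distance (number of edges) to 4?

2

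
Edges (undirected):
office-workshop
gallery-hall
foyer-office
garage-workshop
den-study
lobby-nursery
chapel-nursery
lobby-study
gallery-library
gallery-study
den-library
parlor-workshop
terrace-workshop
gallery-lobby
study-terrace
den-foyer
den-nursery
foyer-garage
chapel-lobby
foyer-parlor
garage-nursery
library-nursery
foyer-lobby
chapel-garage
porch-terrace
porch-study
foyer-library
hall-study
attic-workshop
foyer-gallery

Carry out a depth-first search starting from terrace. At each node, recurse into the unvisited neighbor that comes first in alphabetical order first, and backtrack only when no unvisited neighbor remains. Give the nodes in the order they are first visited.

terrace, porch, study, den, foyer, gallery, hall, library, nursery, chapel, garage, workshop, attic, office, parlor, lobby

Visit terrace
terrace → porch
porch → study
study → den
den → foyer
foyer → gallery
gallery → hall
gallery → library
library → nursery
nursery → chapel
chapel → garage
garage → workshop
workshop → attic
workshop → office
workshop → parlor
chapel → lobby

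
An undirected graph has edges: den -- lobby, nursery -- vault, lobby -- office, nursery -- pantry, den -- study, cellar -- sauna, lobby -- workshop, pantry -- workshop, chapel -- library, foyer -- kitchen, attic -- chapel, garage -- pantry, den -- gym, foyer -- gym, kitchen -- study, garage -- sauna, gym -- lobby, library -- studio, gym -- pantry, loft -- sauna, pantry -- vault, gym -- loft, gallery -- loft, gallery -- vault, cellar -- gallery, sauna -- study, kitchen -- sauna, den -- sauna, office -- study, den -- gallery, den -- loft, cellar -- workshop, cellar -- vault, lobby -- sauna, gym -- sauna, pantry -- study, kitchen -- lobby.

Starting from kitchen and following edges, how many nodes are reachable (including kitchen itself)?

16

BFS from kitchen visits: kitchen, foyer, lobby, sauna, study, gym, den, office, workshop, cellar, garage, loft, pantry, gallery, vault, nursery
Reachable nodes: 16 of 20 total.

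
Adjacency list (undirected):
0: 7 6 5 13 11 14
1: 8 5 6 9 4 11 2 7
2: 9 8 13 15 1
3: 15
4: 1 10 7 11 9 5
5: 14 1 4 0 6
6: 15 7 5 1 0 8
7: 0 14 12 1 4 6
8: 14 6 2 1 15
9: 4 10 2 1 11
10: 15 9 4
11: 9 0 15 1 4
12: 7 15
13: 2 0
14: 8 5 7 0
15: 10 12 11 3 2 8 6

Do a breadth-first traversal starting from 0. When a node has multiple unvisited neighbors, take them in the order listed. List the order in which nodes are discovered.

Visit 0; enqueue 7, 6, 5, 13, 11, 14 → queue [7, 6, 5, 13, 11, 14]
Visit 7; enqueue 12, 1, 4 → queue [6, 5, 13, 11, 14, 12, 1, 4]
Visit 6; enqueue 15, 8 → queue [5, 13, 11, 14, 12, 1, 4, 15, 8]
Visit 5 → queue [13, 11, 14, 12, 1, 4, 15, 8]
Visit 13; enqueue 2 → queue [11, 14, 12, 1, 4, 15, 8, 2]
Visit 11; enqueue 9 → queue [14, 12, 1, 4, 15, 8, 2, 9]
Visit 14 → queue [12, 1, 4, 15, 8, 2, 9]
Visit 12 → queue [1, 4, 15, 8, 2, 9]
Visit 1 → queue [4, 15, 8, 2, 9]
Visit 4; enqueue 10 → queue [15, 8, 2, 9, 10]
Visit 15; enqueue 3 → queue [8, 2, 9, 10, 3]
Visit 8 → queue [2, 9, 10, 3]
Visit 2 → queue [9, 10, 3]
Visit 9 → queue [10, 3]
Visit 10 → queue [3]
Visit 3 → queue []

0, 7, 6, 5, 13, 11, 14, 12, 1, 4, 15, 8, 2, 9, 10, 3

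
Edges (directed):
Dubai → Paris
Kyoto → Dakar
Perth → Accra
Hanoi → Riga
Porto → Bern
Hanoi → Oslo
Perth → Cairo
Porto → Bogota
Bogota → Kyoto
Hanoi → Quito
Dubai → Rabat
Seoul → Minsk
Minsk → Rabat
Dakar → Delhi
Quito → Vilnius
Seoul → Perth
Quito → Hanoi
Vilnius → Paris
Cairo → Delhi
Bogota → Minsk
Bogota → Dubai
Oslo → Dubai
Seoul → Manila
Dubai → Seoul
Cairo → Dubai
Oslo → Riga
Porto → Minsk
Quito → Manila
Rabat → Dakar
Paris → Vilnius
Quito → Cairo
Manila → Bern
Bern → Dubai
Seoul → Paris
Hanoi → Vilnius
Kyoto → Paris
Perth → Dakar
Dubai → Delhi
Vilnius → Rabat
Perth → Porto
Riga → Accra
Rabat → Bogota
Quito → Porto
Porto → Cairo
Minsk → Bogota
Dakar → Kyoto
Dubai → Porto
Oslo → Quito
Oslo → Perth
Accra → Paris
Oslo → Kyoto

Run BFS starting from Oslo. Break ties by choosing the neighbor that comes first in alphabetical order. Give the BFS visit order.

Oslo Dubai Kyoto Perth Quito Riga Delhi Paris Porto Rabat Seoul Dakar Accra Cairo Hanoi Manila Vilnius Bern Bogota Minsk

Visit Oslo; enqueue Dubai, Kyoto, Perth, Quito, Riga → queue [Dubai, Kyoto, Perth, Quito, Riga]
Visit Dubai; enqueue Delhi, Paris, Porto, Rabat, Seoul → queue [Kyoto, Perth, Quito, Riga, Delhi, Paris, Porto, Rabat, Seoul]
Visit Kyoto; enqueue Dakar → queue [Perth, Quito, Riga, Delhi, Paris, Porto, Rabat, Seoul, Dakar]
Visit Perth; enqueue Accra, Cairo → queue [Quito, Riga, Delhi, Paris, Porto, Rabat, Seoul, Dakar, Accra, Cairo]
Visit Quito; enqueue Hanoi, Manila, Vilnius → queue [Riga, Delhi, Paris, Porto, Rabat, Seoul, Dakar, Accra, Cairo, Hanoi, Manila, Vilnius]
Visit Riga → queue [Delhi, Paris, Porto, Rabat, Seoul, Dakar, Accra, Cairo, Hanoi, Manila, Vilnius]
Visit Delhi → queue [Paris, Porto, Rabat, Seoul, Dakar, Accra, Cairo, Hanoi, Manila, Vilnius]
Visit Paris → queue [Porto, Rabat, Seoul, Dakar, Accra, Cairo, Hanoi, Manila, Vilnius]
Visit Porto; enqueue Bern, Bogota, Minsk → queue [Rabat, Seoul, Dakar, Accra, Cairo, Hanoi, Manila, Vilnius, Bern, Bogota, Minsk]
Visit Rabat → queue [Seoul, Dakar, Accra, Cairo, Hanoi, Manila, Vilnius, Bern, Bogota, Minsk]
Visit Seoul → queue [Dakar, Accra, Cairo, Hanoi, Manila, Vilnius, Bern, Bogota, Minsk]
Visit Dakar → queue [Accra, Cairo, Hanoi, Manila, Vilnius, Bern, Bogota, Minsk]
Visit Accra → queue [Cairo, Hanoi, Manila, Vilnius, Bern, Bogota, Minsk]
Visit Cairo → queue [Hanoi, Manila, Vilnius, Bern, Bogota, Minsk]
Visit Hanoi → queue [Manila, Vilnius, Bern, Bogota, Minsk]
Visit Manila → queue [Vilnius, Bern, Bogota, Minsk]
Visit Vilnius → queue [Bern, Bogota, Minsk]
Visit Bern → queue [Bogota, Minsk]
Visit Bogota → queue [Minsk]
Visit Minsk → queue []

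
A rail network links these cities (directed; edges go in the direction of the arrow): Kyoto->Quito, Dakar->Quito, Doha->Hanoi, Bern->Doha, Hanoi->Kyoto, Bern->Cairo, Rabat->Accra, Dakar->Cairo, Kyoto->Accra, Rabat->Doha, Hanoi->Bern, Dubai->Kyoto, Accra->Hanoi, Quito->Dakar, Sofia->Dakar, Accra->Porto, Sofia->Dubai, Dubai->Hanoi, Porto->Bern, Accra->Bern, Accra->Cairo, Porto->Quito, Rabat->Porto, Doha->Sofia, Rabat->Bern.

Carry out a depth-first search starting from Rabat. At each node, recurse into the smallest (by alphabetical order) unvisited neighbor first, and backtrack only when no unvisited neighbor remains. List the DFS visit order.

Visit Rabat
Rabat → Accra
Accra → Bern
Bern → Cairo
Bern → Doha
Doha → Hanoi
Hanoi → Kyoto
Kyoto → Quito
Quito → Dakar
Doha → Sofia
Sofia → Dubai
Accra → Porto

Rabat -> Accra -> Bern -> Cairo -> Doha -> Hanoi -> Kyoto -> Quito -> Dakar -> Sofia -> Dubai -> Porto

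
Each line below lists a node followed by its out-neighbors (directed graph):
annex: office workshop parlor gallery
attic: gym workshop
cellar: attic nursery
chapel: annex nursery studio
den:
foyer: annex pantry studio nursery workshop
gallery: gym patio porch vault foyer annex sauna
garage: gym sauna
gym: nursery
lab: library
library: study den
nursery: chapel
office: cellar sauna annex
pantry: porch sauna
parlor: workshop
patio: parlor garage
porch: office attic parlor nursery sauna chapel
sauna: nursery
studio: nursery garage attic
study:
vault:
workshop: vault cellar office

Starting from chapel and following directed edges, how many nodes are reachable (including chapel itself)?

18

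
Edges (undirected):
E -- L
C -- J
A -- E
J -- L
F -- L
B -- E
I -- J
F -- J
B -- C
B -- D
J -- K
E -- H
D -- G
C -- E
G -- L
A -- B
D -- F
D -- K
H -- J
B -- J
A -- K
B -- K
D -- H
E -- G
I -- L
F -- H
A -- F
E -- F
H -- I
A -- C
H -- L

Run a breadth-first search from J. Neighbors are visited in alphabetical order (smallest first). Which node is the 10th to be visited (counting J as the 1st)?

Visit J; enqueue B, C, F, H, I, K, L → queue [B, C, F, H, I, K, L]
Visit B; enqueue A, D, E → queue [C, F, H, I, K, L, A, D, E]
Visit C → queue [F, H, I, K, L, A, D, E]
Visit F → queue [H, I, K, L, A, D, E]
Visit H → queue [I, K, L, A, D, E]
Visit I → queue [K, L, A, D, E]
Visit K → queue [L, A, D, E]
Visit L; enqueue G → queue [A, D, E, G]
Visit A → queue [D, E, G]
Visit D → queue [E, G]
Visit E → queue [G]
Visit G → queue []

Visit order: J, B, C, F, H, I, K, L, A, D, E, G

D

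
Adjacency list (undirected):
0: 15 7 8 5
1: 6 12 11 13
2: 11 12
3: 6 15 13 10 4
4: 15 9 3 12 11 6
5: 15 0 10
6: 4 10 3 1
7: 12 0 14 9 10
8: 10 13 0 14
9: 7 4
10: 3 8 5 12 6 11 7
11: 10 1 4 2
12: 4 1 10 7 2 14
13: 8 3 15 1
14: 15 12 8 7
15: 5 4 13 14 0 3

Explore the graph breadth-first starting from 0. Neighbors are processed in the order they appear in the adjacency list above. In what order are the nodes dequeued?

0, 15, 7, 8, 5, 4, 13, 14, 3, 12, 9, 10, 11, 6, 1, 2

Visit 0; enqueue 15, 7, 8, 5 → queue [15, 7, 8, 5]
Visit 15; enqueue 4, 13, 14, 3 → queue [7, 8, 5, 4, 13, 14, 3]
Visit 7; enqueue 12, 9, 10 → queue [8, 5, 4, 13, 14, 3, 12, 9, 10]
Visit 8 → queue [5, 4, 13, 14, 3, 12, 9, 10]
Visit 5 → queue [4, 13, 14, 3, 12, 9, 10]
Visit 4; enqueue 11, 6 → queue [13, 14, 3, 12, 9, 10, 11, 6]
Visit 13; enqueue 1 → queue [14, 3, 12, 9, 10, 11, 6, 1]
Visit 14 → queue [3, 12, 9, 10, 11, 6, 1]
Visit 3 → queue [12, 9, 10, 11, 6, 1]
Visit 12; enqueue 2 → queue [9, 10, 11, 6, 1, 2]
Visit 9 → queue [10, 11, 6, 1, 2]
Visit 10 → queue [11, 6, 1, 2]
Visit 11 → queue [6, 1, 2]
Visit 6 → queue [1, 2]
Visit 1 → queue [2]
Visit 2 → queue []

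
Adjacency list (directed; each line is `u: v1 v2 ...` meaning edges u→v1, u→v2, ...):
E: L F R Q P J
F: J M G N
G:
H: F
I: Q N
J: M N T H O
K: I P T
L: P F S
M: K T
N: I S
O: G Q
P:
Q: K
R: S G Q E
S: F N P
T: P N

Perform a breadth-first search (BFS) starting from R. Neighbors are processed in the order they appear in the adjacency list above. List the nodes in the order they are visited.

R → S → G → Q → E → F → N → P → K → L → J → M → I → T → H → O

Visit R; enqueue S, G, Q, E → queue [S, G, Q, E]
Visit S; enqueue F, N, P → queue [G, Q, E, F, N, P]
Visit G → queue [Q, E, F, N, P]
Visit Q; enqueue K → queue [E, F, N, P, K]
Visit E; enqueue L, J → queue [F, N, P, K, L, J]
Visit F; enqueue M → queue [N, P, K, L, J, M]
Visit N; enqueue I → queue [P, K, L, J, M, I]
Visit P → queue [K, L, J, M, I]
Visit K; enqueue T → queue [L, J, M, I, T]
Visit L → queue [J, M, I, T]
Visit J; enqueue H, O → queue [M, I, T, H, O]
Visit M → queue [I, T, H, O]
Visit I → queue [T, H, O]
Visit T → queue [H, O]
Visit H → queue [O]
Visit O → queue []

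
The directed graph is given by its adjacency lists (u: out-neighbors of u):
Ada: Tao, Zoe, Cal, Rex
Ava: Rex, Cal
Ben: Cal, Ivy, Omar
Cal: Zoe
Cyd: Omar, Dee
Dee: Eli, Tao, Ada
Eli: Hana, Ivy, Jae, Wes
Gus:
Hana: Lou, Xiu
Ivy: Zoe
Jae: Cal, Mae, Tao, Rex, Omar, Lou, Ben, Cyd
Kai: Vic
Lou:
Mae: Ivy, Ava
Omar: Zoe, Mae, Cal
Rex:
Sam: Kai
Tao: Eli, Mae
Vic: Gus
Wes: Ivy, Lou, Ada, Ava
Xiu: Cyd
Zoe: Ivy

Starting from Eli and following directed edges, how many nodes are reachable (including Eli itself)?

18

BFS from Eli visits: Eli, Hana, Ivy, Jae, Wes, Lou, Xiu, Zoe, Cal, Mae, Tao, Rex, Omar, Ben, Cyd, Ada, Ava, Dee
Reachable nodes: 18 of 22 total.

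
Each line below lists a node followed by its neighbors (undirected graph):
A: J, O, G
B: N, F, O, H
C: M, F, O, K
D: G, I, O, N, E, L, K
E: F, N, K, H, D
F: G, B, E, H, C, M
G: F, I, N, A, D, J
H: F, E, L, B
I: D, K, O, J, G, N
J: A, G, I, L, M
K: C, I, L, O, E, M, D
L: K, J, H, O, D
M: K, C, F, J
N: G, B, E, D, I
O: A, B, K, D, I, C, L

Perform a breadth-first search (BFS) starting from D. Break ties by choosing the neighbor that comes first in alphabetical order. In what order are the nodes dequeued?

D → E → G → I → K → L → N → O → F → H → A → J → C → M → B

Visit D; enqueue E, G, I, K, L, N, O → queue [E, G, I, K, L, N, O]
Visit E; enqueue F, H → queue [G, I, K, L, N, O, F, H]
Visit G; enqueue A, J → queue [I, K, L, N, O, F, H, A, J]
Visit I → queue [K, L, N, O, F, H, A, J]
Visit K; enqueue C, M → queue [L, N, O, F, H, A, J, C, M]
Visit L → queue [N, O, F, H, A, J, C, M]
Visit N; enqueue B → queue [O, F, H, A, J, C, M, B]
Visit O → queue [F, H, A, J, C, M, B]
Visit F → queue [H, A, J, C, M, B]
Visit H → queue [A, J, C, M, B]
Visit A → queue [J, C, M, B]
Visit J → queue [C, M, B]
Visit C → queue [M, B]
Visit M → queue [B]
Visit B → queue []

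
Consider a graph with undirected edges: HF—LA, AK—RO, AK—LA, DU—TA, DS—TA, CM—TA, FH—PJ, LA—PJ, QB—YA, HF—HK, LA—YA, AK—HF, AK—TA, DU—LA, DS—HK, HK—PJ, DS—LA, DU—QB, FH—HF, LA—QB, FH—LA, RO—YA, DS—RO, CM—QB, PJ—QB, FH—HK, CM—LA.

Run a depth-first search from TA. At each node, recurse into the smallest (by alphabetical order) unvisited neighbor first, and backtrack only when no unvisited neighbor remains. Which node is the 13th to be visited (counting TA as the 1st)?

RO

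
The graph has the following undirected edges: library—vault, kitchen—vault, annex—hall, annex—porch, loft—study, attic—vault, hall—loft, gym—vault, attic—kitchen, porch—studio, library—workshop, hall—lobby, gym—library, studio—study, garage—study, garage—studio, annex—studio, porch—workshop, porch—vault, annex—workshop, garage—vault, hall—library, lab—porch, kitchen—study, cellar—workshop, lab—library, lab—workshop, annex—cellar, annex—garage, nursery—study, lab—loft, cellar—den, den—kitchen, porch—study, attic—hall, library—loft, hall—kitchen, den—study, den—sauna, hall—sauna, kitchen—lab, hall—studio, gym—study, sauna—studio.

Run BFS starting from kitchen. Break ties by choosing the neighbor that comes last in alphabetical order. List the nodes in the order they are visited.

Visit kitchen; enqueue vault, study, lab, hall, den, attic → queue [vault, study, lab, hall, den, attic]
Visit vault; enqueue porch, library, gym, garage → queue [study, lab, hall, den, attic, porch, library, gym, garage]
Visit study; enqueue studio, nursery, loft → queue [lab, hall, den, attic, porch, library, gym, garage, studio, nursery, loft]
Visit lab; enqueue workshop → queue [hall, den, attic, porch, library, gym, garage, studio, nursery, loft, workshop]
Visit hall; enqueue sauna, lobby, annex → queue [den, attic, porch, library, gym, garage, studio, nursery, loft, workshop, sauna, lobby, annex]
Visit den; enqueue cellar → queue [attic, porch, library, gym, garage, studio, nursery, loft, workshop, sauna, lobby, annex, cellar]
Visit attic → queue [porch, library, gym, garage, studio, nursery, loft, workshop, sauna, lobby, annex, cellar]
Visit porch → queue [library, gym, garage, studio, nursery, loft, workshop, sauna, lobby, annex, cellar]
Visit library → queue [gym, garage, studio, nursery, loft, workshop, sauna, lobby, annex, cellar]
Visit gym → queue [garage, studio, nursery, loft, workshop, sauna, lobby, annex, cellar]
Visit garage → queue [studio, nursery, loft, workshop, sauna, lobby, annex, cellar]
Visit studio → queue [nursery, loft, workshop, sauna, lobby, annex, cellar]
Visit nursery → queue [loft, workshop, sauna, lobby, annex, cellar]
Visit loft → queue [workshop, sauna, lobby, annex, cellar]
Visit workshop → queue [sauna, lobby, annex, cellar]
Visit sauna → queue [lobby, annex, cellar]
Visit lobby → queue [annex, cellar]
Visit annex → queue [cellar]
Visit cellar → queue []

kitchen -> vault -> study -> lab -> hall -> den -> attic -> porch -> library -> gym -> garage -> studio -> nursery -> loft -> workshop -> sauna -> lobby -> annex -> cellar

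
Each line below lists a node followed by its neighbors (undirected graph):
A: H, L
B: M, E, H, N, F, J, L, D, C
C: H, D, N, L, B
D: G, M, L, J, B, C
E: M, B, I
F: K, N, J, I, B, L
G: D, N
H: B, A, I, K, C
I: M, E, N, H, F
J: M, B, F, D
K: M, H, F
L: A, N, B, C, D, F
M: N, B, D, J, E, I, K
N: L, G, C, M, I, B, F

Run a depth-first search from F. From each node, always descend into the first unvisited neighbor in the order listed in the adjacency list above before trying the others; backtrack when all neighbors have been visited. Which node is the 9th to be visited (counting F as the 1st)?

Visit F
F → K
K → M
M → N
N → L
L → A
A → H
H → B
B → E
E → I
B → J
J → D
D → G
D → C

Visit order: F, K, M, N, L, A, H, B, E, I, J, D, G, C

E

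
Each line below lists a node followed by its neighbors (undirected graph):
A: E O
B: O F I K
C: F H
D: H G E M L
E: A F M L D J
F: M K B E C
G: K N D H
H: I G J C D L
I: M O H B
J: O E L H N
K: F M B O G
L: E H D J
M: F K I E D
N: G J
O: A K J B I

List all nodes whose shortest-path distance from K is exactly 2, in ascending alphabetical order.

Level 0: K
Level 1: B, F, G, M, O
Level 2: A, C, D, E, H, I, J, N
Level 3: L

A, C, D, E, H, I, J, N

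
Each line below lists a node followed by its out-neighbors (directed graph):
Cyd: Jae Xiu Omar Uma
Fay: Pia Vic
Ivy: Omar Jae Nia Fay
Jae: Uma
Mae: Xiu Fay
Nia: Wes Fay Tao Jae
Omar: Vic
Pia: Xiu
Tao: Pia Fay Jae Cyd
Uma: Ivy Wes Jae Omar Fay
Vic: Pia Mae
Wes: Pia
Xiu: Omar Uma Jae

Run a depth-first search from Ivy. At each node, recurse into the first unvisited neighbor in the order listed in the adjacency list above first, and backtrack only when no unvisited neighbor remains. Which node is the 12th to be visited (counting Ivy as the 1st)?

Tao

Visit Ivy
Ivy → Omar
Omar → Vic
Vic → Pia
Pia → Xiu
Xiu → Uma
Uma → Wes
Uma → Jae
Uma → Fay
Vic → Mae
Ivy → Nia
Nia → Tao
Tao → Cyd

Visit order: Ivy, Omar, Vic, Pia, Xiu, Uma, Wes, Jae, Fay, Mae, Nia, Tao, Cyd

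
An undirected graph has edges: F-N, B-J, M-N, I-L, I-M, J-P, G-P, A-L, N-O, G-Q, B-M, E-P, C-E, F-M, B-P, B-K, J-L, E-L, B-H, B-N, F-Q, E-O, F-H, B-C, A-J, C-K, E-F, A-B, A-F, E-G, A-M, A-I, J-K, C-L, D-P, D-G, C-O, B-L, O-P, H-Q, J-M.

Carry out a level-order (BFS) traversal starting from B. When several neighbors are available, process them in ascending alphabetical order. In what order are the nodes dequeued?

Visit B; enqueue A, C, H, J, K, L, M, N, P → queue [A, C, H, J, K, L, M, N, P]
Visit A; enqueue F, I → queue [C, H, J, K, L, M, N, P, F, I]
Visit C; enqueue E, O → queue [H, J, K, L, M, N, P, F, I, E, O]
Visit H; enqueue Q → queue [J, K, L, M, N, P, F, I, E, O, Q]
Visit J → queue [K, L, M, N, P, F, I, E, O, Q]
Visit K → queue [L, M, N, P, F, I, E, O, Q]
Visit L → queue [M, N, P, F, I, E, O, Q]
Visit M → queue [N, P, F, I, E, O, Q]
Visit N → queue [P, F, I, E, O, Q]
Visit P; enqueue D, G → queue [F, I, E, O, Q, D, G]
Visit F → queue [I, E, O, Q, D, G]
Visit I → queue [E, O, Q, D, G]
Visit E → queue [O, Q, D, G]
Visit O → queue [Q, D, G]
Visit Q → queue [D, G]
Visit D → queue [G]
Visit G → queue []

B -> A -> C -> H -> J -> K -> L -> M -> N -> P -> F -> I -> E -> O -> Q -> D -> G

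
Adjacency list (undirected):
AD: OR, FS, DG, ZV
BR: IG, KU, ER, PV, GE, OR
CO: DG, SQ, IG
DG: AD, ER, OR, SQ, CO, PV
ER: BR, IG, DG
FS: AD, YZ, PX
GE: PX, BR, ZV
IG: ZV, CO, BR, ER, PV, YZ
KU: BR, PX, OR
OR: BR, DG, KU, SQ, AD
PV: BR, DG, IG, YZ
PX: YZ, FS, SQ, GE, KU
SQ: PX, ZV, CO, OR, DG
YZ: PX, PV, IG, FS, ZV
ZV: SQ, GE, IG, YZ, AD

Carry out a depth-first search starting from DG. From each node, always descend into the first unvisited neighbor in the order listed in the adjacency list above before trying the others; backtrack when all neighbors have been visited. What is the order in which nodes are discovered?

DG -> AD -> OR -> BR -> IG -> ZV -> SQ -> PX -> YZ -> PV -> FS -> GE -> KU -> CO -> ER

Visit DG
DG → AD
AD → OR
OR → BR
BR → IG
IG → ZV
ZV → SQ
SQ → PX
PX → YZ
YZ → PV
YZ → FS
PX → GE
PX → KU
SQ → CO
IG → ER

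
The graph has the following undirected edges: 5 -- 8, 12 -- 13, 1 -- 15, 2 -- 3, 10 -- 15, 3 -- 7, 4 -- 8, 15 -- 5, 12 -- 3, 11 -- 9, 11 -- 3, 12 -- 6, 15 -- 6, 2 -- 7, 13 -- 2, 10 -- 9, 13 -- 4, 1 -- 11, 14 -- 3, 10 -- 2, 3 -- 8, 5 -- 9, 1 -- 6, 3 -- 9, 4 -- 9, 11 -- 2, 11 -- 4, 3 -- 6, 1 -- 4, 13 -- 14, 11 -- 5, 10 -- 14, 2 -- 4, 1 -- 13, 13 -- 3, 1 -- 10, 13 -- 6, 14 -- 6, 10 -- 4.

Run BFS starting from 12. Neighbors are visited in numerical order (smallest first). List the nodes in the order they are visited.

12 3 6 13 2 7 8 9 11 14 1 15 4 10 5

Visit 12; enqueue 3, 6, 13 → queue [3, 6, 13]
Visit 3; enqueue 2, 7, 8, 9, 11, 14 → queue [6, 13, 2, 7, 8, 9, 11, 14]
Visit 6; enqueue 1, 15 → queue [13, 2, 7, 8, 9, 11, 14, 1, 15]
Visit 13; enqueue 4 → queue [2, 7, 8, 9, 11, 14, 1, 15, 4]
Visit 2; enqueue 10 → queue [7, 8, 9, 11, 14, 1, 15, 4, 10]
Visit 7 → queue [8, 9, 11, 14, 1, 15, 4, 10]
Visit 8; enqueue 5 → queue [9, 11, 14, 1, 15, 4, 10, 5]
Visit 9 → queue [11, 14, 1, 15, 4, 10, 5]
Visit 11 → queue [14, 1, 15, 4, 10, 5]
Visit 14 → queue [1, 15, 4, 10, 5]
Visit 1 → queue [15, 4, 10, 5]
Visit 15 → queue [4, 10, 5]
Visit 4 → queue [10, 5]
Visit 10 → queue [5]
Visit 5 → queue []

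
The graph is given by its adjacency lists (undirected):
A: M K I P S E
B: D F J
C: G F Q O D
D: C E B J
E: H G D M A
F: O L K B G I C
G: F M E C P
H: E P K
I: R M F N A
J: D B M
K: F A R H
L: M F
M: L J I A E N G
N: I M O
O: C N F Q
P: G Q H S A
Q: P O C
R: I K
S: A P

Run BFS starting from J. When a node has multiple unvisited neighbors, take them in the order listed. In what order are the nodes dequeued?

J, D, B, M, C, E, F, L, I, A, N, G, Q, O, H, K, R, P, S

Visit J; enqueue D, B, M → queue [D, B, M]
Visit D; enqueue C, E → queue [B, M, C, E]
Visit B; enqueue F → queue [M, C, E, F]
Visit M; enqueue L, I, A, N, G → queue [C, E, F, L, I, A, N, G]
Visit C; enqueue Q, O → queue [E, F, L, I, A, N, G, Q, O]
Visit E; enqueue H → queue [F, L, I, A, N, G, Q, O, H]
Visit F; enqueue K → queue [L, I, A, N, G, Q, O, H, K]
Visit L → queue [I, A, N, G, Q, O, H, K]
Visit I; enqueue R → queue [A, N, G, Q, O, H, K, R]
Visit A; enqueue P, S → queue [N, G, Q, O, H, K, R, P, S]
Visit N → queue [G, Q, O, H, K, R, P, S]
Visit G → queue [Q, O, H, K, R, P, S]
Visit Q → queue [O, H, K, R, P, S]
Visit O → queue [H, K, R, P, S]
Visit H → queue [K, R, P, S]
Visit K → queue [R, P, S]
Visit R → queue [P, S]
Visit P → queue [S]
Visit S → queue []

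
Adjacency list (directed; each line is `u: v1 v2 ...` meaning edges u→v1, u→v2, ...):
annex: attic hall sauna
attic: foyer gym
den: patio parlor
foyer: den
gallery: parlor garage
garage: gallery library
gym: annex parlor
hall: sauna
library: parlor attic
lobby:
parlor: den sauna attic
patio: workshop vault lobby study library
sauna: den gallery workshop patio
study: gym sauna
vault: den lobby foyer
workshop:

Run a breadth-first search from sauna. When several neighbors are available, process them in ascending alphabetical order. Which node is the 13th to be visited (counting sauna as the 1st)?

gym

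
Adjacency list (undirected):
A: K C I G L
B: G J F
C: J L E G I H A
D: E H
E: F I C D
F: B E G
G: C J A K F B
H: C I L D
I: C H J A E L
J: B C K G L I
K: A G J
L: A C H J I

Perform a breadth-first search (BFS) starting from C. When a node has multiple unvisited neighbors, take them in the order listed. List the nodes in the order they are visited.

C, J, L, E, G, I, H, A, B, K, F, D

Visit C; enqueue J, L, E, G, I, H, A → queue [J, L, E, G, I, H, A]
Visit J; enqueue B, K → queue [L, E, G, I, H, A, B, K]
Visit L → queue [E, G, I, H, A, B, K]
Visit E; enqueue F, D → queue [G, I, H, A, B, K, F, D]
Visit G → queue [I, H, A, B, K, F, D]
Visit I → queue [H, A, B, K, F, D]
Visit H → queue [A, B, K, F, D]
Visit A → queue [B, K, F, D]
Visit B → queue [K, F, D]
Visit K → queue [F, D]
Visit F → queue [D]
Visit D → queue []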